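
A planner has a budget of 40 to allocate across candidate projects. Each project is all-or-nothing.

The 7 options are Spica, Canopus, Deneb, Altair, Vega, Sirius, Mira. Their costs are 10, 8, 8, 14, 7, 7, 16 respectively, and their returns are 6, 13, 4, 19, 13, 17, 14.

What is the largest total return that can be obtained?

Allowing fractional choices, the relaxed optimum would be about 65.5, but projects are indivisible.
Canopus + Vega + Sirius + Mira: cost 8 + 7 + 7 + 16 = 38 ≤ 40, return 13 + 13 + 17 + 14 = 57.
Canopus + Altair + Vega + Sirius: cost 8 + 14 + 7 + 7 = 36 ≤ 40, return 13 + 19 + 13 + 17 = 62.
Best is Canopus, Altair, Vega, and Sirius with total return 62.

62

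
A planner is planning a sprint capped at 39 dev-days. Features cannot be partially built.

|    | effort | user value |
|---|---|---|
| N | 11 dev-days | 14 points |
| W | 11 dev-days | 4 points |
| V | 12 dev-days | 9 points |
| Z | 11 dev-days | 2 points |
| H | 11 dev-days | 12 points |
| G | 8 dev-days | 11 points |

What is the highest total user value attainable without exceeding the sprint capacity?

This is a 0-1 knapsack instance.
Allowing fractional choices, the relaxed optimum would be about 43.8, but features are indivisible.
N + V + H: effort 11 + 12 + 11 = 34 ≤ 39, user value 14 + 9 + 12 = 35.
N + H + G: effort 11 + 11 + 8 = 30 ≤ 39, user value 14 + 12 + 11 = 37.
N + V + G: effort 11 + 12 + 8 = 31 ≤ 39, user value 14 + 9 + 11 = 34.
Best is N, H, and G with total user value 37.

37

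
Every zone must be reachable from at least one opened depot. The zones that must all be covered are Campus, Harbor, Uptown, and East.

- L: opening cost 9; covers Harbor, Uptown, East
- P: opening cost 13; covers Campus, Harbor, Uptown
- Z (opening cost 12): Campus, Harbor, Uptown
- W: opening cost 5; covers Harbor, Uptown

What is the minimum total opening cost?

The greedy cost-per-new-zone heuristic would pick W, L, and Z for 26, but a cheaper cover exists.
Choose L and Z: together they cover Campus, Harbor, Uptown, East — every zone.
Total opening cost: 9 + 12 = 21.
No cover costs less than 21.

21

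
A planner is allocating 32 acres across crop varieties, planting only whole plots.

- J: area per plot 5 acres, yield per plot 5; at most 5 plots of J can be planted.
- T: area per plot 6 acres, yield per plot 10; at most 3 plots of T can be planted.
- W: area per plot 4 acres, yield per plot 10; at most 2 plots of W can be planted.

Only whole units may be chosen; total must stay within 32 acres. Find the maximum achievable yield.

55

1×J, 3×T, and 2×W: area 31 ≤ 32, yield 1·5 + 3·10 + 2·10 = 55.
3×T and 2×W: area 26 ≤ 32, yield 3·10 + 2·10 = 50.
Best is 55.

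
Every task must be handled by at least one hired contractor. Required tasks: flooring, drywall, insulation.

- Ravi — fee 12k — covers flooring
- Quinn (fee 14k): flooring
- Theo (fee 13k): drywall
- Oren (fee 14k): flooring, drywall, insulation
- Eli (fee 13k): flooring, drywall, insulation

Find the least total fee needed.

13

This is a weighted set-cover instance.
Eli alone covers flooring, drywall, insulation — every task.
Total fee: 13.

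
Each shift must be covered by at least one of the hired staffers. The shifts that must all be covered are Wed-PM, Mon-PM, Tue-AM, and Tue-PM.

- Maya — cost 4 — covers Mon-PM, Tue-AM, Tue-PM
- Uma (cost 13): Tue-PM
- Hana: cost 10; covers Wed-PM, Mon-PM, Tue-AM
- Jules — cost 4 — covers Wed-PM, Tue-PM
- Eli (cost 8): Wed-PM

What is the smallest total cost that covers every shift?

Choose Maya and Jules: together they cover Wed-PM, Mon-PM, Tue-AM, Tue-PM — every shift.
Total cost: 4 + 4 = 8.

8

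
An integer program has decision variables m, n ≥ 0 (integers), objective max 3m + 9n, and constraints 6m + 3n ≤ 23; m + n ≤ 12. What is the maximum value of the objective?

63

The continuous relaxation peaks at (0, 7.67) with value 69.00; rounding to a feasible lattice point costs some objective.
(m,n)=(0,7): 6·0+3·7=21≤23, 1·0+1·7=7≤12, objective 63.
(m,n)=(0,6): 6·0+3·6=18≤23, 1·0+1·6=6≤12, objective 54.
The best lattice point is (0,7), giving 63.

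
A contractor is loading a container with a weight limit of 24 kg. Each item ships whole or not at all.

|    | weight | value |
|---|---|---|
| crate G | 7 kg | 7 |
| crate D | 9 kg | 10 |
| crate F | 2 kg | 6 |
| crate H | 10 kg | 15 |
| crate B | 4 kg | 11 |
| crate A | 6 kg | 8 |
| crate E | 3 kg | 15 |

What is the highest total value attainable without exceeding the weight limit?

50

Take crate D, crate F, crate B, crate A, and crate E: weight 9 + 2 + 4 + 6 + 3 = 24 ≤ 24, value 10 + 6 + 11 + 8 + 15 = 50.
No other feasible combination does better.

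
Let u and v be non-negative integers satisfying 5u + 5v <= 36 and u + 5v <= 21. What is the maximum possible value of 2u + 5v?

(u,v)=(4,3): 5·4+5·3=35≤36, 1·4+5·3=19≤21, objective 23.
(u,v)=(3,3): 5·3+5·3=30≤36, 1·3+5·3=18≤21, objective 21.
(u,v)=(5,2): 5·5+5·2=35≤36, 1·5+5·2=15≤21, objective 20.
The best lattice point is (4,3), giving 23.

23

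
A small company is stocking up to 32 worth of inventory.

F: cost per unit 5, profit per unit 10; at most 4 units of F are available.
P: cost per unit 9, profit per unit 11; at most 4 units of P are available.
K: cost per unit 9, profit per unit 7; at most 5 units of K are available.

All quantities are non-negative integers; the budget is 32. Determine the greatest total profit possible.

51

4×F and 1×P: cost 29 ≤ 32, profit 4·10 + 1·11 = 51.
4×F and 1×K: cost 29 ≤ 32, profit 4·10 + 1·7 = 47.
Best is 51.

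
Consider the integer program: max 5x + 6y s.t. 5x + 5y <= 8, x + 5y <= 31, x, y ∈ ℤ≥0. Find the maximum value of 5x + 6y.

6

Relaxing integrality, the LP optimum is 9.60 at (x,y) = (0, 1.6), which is not an integer point.
(x,y)=(0,1) is feasible, giving 6.
(x,y)=(1,0) is feasible, giving 5.
Maximum is 6 at (x,y)=(0,1).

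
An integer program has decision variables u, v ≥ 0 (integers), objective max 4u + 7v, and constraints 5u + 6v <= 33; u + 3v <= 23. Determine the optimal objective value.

35

(u,v)=(0,5): 5·0+6·5=30≤33, 1·0+3·5=15≤23, objective 35.
(u,v)=(1,4): 5·1+6·4=29≤33, 1·1+3·4=13≤23, objective 32.
(u,v)=(0,4): 5·0+6·4=24≤33, 1·0+3·4=12≤23, objective 28.
Maximum is 35 at (u,v)=(0,5).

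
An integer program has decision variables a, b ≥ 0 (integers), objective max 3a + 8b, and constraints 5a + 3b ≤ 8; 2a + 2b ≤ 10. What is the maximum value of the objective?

16

The continuous relaxation peaks at (0, 2.67) with value 21.33; rounding to a feasible lattice point costs some objective.
(a,b)=(0,2): 5·0+3·2=6≤8, 2·0+2·2=4≤10, objective 16.
(a,b)=(1,1): 5·1+3·1=8≤8, 2·1+2·1=4≤10, objective 11.
(a,b)=(0,1): 5·0+3·1=3≤8, 2·0+2·1=2≤10, objective 8.
No feasible integer point exceeds 16.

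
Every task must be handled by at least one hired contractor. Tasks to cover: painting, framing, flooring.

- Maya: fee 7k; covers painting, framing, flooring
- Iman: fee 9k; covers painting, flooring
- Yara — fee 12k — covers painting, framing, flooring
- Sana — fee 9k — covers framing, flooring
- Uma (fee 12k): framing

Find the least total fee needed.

Maya alone covers painting, framing, flooring — every task.
Total fee: 7.
No cover costs less than 7.

7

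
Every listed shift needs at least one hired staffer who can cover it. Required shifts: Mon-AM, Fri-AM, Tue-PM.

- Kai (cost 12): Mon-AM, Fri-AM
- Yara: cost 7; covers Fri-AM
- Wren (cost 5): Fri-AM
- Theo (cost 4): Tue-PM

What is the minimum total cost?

The greedy cost-per-new-shift heuristic would pick Theo, Wren, and Kai for 21, but a cheaper cover exists.
Choose Kai and Theo: together they cover Mon-AM, Fri-AM, Tue-PM — every shift.
Total cost: 12 + 4 = 16.
No cover costs less than 16.

16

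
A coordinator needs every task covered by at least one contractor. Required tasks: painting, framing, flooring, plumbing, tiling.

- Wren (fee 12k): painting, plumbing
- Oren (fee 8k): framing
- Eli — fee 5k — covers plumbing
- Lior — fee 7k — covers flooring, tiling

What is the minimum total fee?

The greedy cost-per-new-task heuristic would pick Lior, Eli, Oren, and Wren for 32, but a cheaper cover exists.
Choose Wren, Oren, and Lior: together they cover painting, framing, flooring, plumbing, tiling — every task.
Total fee: 12 + 8 + 7 = 27.
No cover costs less than 27.

27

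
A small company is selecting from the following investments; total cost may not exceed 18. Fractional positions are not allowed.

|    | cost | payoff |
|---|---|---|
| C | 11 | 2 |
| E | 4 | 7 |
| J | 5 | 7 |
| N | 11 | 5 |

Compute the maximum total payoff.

Take E and J: cost 4 + 5 = 9 ≤ 18, payoff 7 + 7 = 14.
No other feasible combination does better.

14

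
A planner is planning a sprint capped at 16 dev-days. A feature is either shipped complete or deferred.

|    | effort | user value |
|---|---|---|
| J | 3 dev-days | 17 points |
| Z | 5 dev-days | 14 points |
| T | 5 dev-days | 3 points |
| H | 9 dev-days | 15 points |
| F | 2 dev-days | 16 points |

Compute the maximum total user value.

This is an integer program with binary decision variables.
J + H + F: effort 3 + 9 + 2 = 14 ≤ 16, user value 17 + 15 + 16 = 48.
J + Z + T + F: effort 3 + 5 + 5 + 2 = 15 ≤ 16, user value 17 + 14 + 3 + 16 = 50.
J + Z + F: effort 3 + 5 + 2 = 10 ≤ 16, user value 17 + 14 + 16 = 47.
Best is J, Z, T, and F with total user value 50.

50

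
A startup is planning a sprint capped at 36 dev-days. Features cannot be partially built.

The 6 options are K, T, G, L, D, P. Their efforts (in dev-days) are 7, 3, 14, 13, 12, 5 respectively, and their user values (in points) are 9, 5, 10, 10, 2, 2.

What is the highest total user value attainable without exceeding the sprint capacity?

29

This is an integer program with binary decision variables.
Allowing fractional choices, the relaxed optimum would be about 33.3, but features are indivisible.
K + G + L: effort 7 + 14 + 13 = 34 ≤ 36, user value 9 + 10 + 10 = 29.
T + G + L + P: effort 3 + 14 + 13 + 5 = 35 ≤ 36, user value 5 + 10 + 10 + 2 = 27.
K + T + L + P: effort 7 + 3 + 13 + 5 = 28 ≤ 36, user value 9 + 5 + 10 + 2 = 26.
Best is K, G, and L with total user value 29.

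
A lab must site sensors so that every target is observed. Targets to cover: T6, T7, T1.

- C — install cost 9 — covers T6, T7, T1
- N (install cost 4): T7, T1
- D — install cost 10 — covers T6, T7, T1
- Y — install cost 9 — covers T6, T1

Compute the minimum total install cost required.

This is a weighted set-cover instance.
C alone covers T6, T7, T1 — every target.
Total install cost: 9.

9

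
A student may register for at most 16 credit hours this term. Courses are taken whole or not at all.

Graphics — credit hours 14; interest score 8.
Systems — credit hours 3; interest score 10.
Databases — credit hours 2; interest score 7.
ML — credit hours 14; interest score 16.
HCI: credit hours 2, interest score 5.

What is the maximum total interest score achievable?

23

ML + HCI: credit hours 14 + 2 = 16 ≤ 16, interest score 16 + 5 = 21.
Systems + Databases + HCI: credit hours 3 + 2 + 2 = 7 ≤ 16, interest score 10 + 7 + 5 = 22.
Databases + ML: credit hours 2 + 14 = 16 ≤ 16, interest score 7 + 16 = 23.
Best is Databases and ML with total interest score 23.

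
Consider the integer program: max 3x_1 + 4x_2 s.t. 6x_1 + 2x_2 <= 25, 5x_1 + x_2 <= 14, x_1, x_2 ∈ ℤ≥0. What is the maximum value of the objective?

48

Relaxing integrality, the LP optimum is 50.00 at (x_1,x_2) = (0, 12.5), which is not an integer point.
(x_1,x_2)=(0,12): 6·0+2·12=24≤25, 5·0+1·12=12≤14, objective 48.
(x_1,x_2)=(0,11): 6·0+2·11=22≤25, 5·0+1·11=11≤14, objective 44.
No feasible integer point exceeds 48.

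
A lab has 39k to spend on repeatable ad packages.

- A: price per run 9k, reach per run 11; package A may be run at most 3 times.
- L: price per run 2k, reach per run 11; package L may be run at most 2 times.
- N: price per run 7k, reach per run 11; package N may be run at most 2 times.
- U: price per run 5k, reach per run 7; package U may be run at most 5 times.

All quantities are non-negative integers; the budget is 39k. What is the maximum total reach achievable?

72

L has the best ratio (11/2); taking only L gives at most 2×11 = 22 (stopped by the supply cap of 2).
Mixing does better — 2×L, 2×N, and 4×U: price 38 ≤ 39, reach 2·11 + 2·11 + 4·7 = 72.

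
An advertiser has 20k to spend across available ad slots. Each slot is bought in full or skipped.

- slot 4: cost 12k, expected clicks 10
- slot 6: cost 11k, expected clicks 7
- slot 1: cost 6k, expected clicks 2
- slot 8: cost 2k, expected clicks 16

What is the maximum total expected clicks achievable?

This is an integer program with binary decision variables.
Allowing fractional choices, the relaxed optimum would be about 29.8, but ad slots are indivisible.
slot 4 + slot 8: cost 12 + 2 = 14 ≤ 20, expected clicks 10 + 16 = 26.
slot 6 + slot 1 + slot 8: cost 11 + 6 + 2 = 19 ≤ 20, expected clicks 7 + 2 + 16 = 25.
slot 4 + slot 1 + slot 8: cost 12 + 6 + 2 = 20 ≤ 20, expected clicks 10 + 2 + 16 = 28.
Best is slot 4, slot 1, and slot 8 with total expected clicks 28.

28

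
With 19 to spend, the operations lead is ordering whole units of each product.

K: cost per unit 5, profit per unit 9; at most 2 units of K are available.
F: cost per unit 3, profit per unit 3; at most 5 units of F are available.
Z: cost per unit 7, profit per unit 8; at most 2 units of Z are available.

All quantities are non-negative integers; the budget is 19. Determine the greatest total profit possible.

27

Take 2×K and 3×F: cost 19 ≤ 19, profit 2·9 + 3·3 = 27.
K has the best ratio (9/5) and is taken to its limit of 2; remaining capacity is filled optimally with the others.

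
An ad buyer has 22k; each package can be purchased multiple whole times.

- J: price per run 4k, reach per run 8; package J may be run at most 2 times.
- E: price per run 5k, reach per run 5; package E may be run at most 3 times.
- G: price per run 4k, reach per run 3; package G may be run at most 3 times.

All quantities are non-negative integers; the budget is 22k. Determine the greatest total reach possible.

2×J, 1×E, and 2×G: price 21 ≤ 22, reach 2·8 + 1·5 + 2·3 = 27.
2×J, 2×E, and 1×G: price 22 ≤ 22, reach 2·8 + 2·5 + 1·3 = 29.
Best is 29.

29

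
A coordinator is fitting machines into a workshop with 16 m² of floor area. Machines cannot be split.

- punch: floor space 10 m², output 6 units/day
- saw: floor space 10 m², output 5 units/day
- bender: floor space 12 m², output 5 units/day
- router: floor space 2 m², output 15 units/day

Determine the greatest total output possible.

21

Allowing fractional choices, the relaxed optimum would be about 23.0, but machines are indivisible.
punch + router: floor space 10 + 2 = 12 ≤ 16, output 6 + 15 = 21.
bender + router: floor space 12 + 2 = 14 ≤ 16, output 5 + 15 = 20.
saw + router: floor space 10 + 2 = 12 ≤ 16, output 5 + 15 = 20.
Best is punch and router with total output 21.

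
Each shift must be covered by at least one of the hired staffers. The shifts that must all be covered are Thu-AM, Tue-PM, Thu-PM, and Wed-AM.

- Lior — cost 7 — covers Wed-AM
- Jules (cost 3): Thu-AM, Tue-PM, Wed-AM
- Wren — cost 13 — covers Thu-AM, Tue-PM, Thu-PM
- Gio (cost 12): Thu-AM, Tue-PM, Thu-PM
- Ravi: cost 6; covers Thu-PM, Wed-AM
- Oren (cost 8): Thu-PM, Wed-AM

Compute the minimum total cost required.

9

Choose Jules and Ravi: together they cover Thu-AM, Tue-PM, Thu-PM, Wed-AM — every shift.
Total cost: 3 + 6 = 9.
No cover costs less than 9.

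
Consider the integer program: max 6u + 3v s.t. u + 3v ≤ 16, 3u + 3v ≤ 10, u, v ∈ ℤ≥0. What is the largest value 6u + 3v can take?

18

(u,v)=(3,0): 1·3+3·0=3≤16, 3·3+3·0=9≤10, objective 18.
(u,v)=(2,1): 1·2+3·1=5≤16, 3·2+3·1=9≤10, objective 15.
The best lattice point is (3,0), giving 18.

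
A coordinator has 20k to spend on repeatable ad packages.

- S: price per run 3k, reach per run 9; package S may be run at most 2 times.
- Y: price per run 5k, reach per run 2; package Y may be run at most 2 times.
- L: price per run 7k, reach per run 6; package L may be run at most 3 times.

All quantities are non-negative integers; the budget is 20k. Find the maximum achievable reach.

2×S, 1×Y, and 1×L: price 18 ≤ 20, reach 2·9 + 1·2 + 1·6 = 26.
2×S and 2×L: price 20 ≤ 20, reach 2·9 + 2·6 = 30.
Best is 30.

30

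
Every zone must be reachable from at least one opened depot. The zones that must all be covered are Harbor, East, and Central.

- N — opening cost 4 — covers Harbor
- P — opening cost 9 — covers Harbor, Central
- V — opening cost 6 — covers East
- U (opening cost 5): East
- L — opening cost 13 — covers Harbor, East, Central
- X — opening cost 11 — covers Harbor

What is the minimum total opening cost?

This is a weighted set-cover instance.
L alone covers Harbor, East, Central — every zone.
Total opening cost: 13.

13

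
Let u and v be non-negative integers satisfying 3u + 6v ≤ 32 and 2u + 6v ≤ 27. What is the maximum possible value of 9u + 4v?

90

(u,v)=(10,0) is feasible, giving 90.
(u,v)=(9,0) is feasible, giving 81.
No feasible integer point exceeds 90.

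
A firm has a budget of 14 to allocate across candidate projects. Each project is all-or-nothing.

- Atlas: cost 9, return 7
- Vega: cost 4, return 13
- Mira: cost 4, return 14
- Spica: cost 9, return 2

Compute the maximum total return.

Treat it as a binary knapsack problem.
Vega + Mira: cost 4 + 4 = 8 ≤ 14, return 13 + 14 = 27.
Atlas + Mira: cost 9 + 4 = 13 ≤ 14, return 7 + 14 = 21.
Best is Vega and Mira with total return 27.

27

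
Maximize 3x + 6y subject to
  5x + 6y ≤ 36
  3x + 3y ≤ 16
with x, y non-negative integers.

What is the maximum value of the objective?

Relaxing integrality, the LP optimum is 32.00 at (x,y) = (0, 5.33), which is not an integer point.
(x,y)=(0,5): 5·0+6·5=30≤36, 3·0+3·5=15≤16, objective 30.
(x,y)=(1,4): 5·1+6·4=29≤36, 3·1+3·4=15≤16, objective 27.
(x,y)=(0,4): 5·0+6·4=24≤36, 3·0+3·4=12≤16, objective 24.
The best lattice point is (0,5), giving 30.

30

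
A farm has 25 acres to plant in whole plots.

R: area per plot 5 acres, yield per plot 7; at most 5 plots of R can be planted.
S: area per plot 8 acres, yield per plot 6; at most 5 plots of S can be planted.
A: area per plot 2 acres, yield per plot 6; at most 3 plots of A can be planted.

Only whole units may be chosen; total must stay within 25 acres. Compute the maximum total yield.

40

This is a bounded integer knapsack.
4×R and 2×A: area 24 ≤ 25, yield 4·7 + 2·6 = 40.
3×R and 3×A: area 21 ≤ 25, yield 3·7 + 3·6 = 39.
Best is 40.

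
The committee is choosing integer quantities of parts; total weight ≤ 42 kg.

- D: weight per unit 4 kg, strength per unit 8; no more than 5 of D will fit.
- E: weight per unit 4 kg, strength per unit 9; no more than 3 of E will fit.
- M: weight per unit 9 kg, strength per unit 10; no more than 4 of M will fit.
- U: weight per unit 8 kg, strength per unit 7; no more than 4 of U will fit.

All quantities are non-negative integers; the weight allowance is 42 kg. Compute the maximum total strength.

77

5×D, 3×E, and 1×M: weight 41 ≤ 42, strength 5·8 + 3·9 + 1·10 = 77.
5×D, 3×E, and 1×U: weight 40 ≤ 42, strength 5·8 + 3·9 + 1·7 = 74.
Best is 77.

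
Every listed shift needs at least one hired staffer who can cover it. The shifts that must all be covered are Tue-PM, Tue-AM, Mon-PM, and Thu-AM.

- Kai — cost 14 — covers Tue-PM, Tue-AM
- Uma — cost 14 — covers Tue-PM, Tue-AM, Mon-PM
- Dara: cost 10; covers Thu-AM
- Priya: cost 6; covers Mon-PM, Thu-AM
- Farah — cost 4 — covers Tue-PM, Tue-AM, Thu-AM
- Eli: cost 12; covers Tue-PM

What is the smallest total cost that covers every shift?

Choose Priya and Farah: together they cover Tue-PM, Tue-AM, Mon-PM, Thu-AM — every shift.
Total cost: 6 + 4 = 10.
No cover costs less than 10.

10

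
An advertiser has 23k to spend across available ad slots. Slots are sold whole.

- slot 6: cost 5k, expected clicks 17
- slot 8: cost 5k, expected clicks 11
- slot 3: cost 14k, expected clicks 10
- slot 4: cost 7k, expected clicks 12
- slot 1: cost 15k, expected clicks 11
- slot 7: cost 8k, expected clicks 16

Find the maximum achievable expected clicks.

Take slot 6, slot 4, and slot 7: cost 5 + 7 + 8 = 20 ≤ 23, expected clicks 17 + 12 + 16 = 45.
No other feasible combination does better.

45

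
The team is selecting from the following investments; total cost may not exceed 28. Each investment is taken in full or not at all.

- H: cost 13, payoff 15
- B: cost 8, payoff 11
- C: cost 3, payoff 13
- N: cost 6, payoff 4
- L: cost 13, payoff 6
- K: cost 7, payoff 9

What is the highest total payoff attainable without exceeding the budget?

Allowing fractional choices, the relaxed optimum would be about 44.5, but investments are indivisible.
H + B + C: cost 13 + 8 + 3 = 24 ≤ 28, payoff 15 + 11 + 13 = 39.
H + C + K: cost 13 + 3 + 7 = 23 ≤ 28, payoff 15 + 13 + 9 = 37.
B + C + N + K: cost 8 + 3 + 6 + 7 = 24 ≤ 28, payoff 11 + 13 + 4 + 9 = 37.
Best is H, B, and C with total payoff 39.

39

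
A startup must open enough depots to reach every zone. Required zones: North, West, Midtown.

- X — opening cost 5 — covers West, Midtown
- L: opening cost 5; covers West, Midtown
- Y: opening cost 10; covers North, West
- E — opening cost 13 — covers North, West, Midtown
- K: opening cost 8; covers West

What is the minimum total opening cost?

13

This is an integer covering problem.
The greedy cost-per-new-zone heuristic would pick X and Y for 15, but a cheaper cover exists.
E alone covers North, West, Midtown — every zone.
Total opening cost: 13.
No cover costs less than 13.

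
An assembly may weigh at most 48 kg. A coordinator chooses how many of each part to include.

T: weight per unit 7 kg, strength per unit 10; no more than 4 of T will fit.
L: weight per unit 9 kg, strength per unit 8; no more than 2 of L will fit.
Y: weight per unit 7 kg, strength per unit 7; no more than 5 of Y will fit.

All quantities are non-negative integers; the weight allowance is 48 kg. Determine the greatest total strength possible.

4×T and 2×L: weight 46 ≤ 48, strength 4·10 + 2·8 = 56.
4×T, 1×L, and 1×Y: weight 44 ≤ 48, strength 4·10 + 1·8 + 1·7 = 55.
Best is 56.

56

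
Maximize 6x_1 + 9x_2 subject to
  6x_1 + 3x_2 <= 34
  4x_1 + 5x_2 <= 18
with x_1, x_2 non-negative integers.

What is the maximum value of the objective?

The continuous relaxation peaks at (0, 3.6) with value 32.40; rounding to a feasible lattice point costs some objective.
(x_1,x_2)=(2,2) is feasible, giving 30.
(x_1,x_2)=(3,1) is feasible, giving 27.
(x_1,x_2)=(0,3) is feasible, giving 27.
The best lattice point is (2,2), giving 30.

30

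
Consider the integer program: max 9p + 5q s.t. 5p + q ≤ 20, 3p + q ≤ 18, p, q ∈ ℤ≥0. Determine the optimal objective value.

(p,q)=(0,18) is feasible, giving 90.
(p,q)=(0,17) is feasible, giving 85.
The best lattice point is (0,18), giving 90.

90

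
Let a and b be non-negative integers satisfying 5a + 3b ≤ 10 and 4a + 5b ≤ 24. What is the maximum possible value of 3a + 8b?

The continuous relaxation peaks at (0, 3.33) with value 26.67; rounding to a feasible lattice point costs some objective.
(a,b)=(0,3): 5·0+3·3=9≤10, 4·0+5·3=15≤24, objective 24.
(a,b)=(0,2): 5·0+3·2=6≤10, 4·0+5·2=10≤24, objective 16.
No feasible integer point exceeds 24.

24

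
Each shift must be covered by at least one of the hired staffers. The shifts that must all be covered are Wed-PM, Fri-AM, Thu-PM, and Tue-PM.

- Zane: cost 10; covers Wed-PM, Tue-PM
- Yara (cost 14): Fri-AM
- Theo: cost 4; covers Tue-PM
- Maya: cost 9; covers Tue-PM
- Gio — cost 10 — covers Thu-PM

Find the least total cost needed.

34

The greedy cost-per-new-shift heuristic would pick Theo, Zane, Gio, and Yara for 38, but a cheaper cover exists.
Choose Zane, Yara, and Gio: together they cover Wed-PM, Fri-AM, Thu-PM, Tue-PM — every shift.
Total cost: 10 + 14 + 10 = 34.
No cover costs less than 34.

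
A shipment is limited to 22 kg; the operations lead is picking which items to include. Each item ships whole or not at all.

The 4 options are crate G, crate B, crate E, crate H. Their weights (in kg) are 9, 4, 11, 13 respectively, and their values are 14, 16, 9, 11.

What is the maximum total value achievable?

30

crate B + crate H: weight 4 + 13 = 17 ≤ 22, value 16 + 11 = 27.
crate B + crate E: weight 4 + 11 = 15 ≤ 22, value 16 + 9 = 25.
crate G + crate B: weight 9 + 4 = 13 ≤ 22, value 14 + 16 = 30.
Best is crate G and crate B with total value 30.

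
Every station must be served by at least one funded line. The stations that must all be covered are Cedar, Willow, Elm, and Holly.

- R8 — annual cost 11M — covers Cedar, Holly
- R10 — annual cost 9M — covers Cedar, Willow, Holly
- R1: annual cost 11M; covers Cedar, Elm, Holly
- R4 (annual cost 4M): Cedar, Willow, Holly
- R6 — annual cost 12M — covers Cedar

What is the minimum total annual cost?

This is an integer covering problem.
Choose R1 and R4: together they cover Cedar, Willow, Elm, Holly — every station.
Total annual cost: 11 + 4 = 15.
No cover costs less than 15.

15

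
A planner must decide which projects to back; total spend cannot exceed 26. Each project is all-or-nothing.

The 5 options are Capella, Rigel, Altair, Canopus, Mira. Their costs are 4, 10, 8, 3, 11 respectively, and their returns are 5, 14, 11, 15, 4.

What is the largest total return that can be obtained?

45

Allowing fractional choices, the relaxed optimum would be about 45.4, but projects are indivisible.
Capella + Rigel + Altair + Canopus: cost 4 + 10 + 8 + 3 = 25 ≤ 26, return 5 + 14 + 11 + 15 = 45.
Rigel + Altair + Canopus: cost 10 + 8 + 3 = 21 ≤ 26, return 14 + 11 + 15 = 40.
Best is Capella, Rigel, Altair, and Canopus with total return 45.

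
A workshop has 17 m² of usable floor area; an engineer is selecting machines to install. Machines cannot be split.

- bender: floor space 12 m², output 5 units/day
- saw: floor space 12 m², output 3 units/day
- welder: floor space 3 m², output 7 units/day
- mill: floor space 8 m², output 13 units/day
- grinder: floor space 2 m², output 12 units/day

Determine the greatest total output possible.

32

Allowing fractional choices, the relaxed optimum would be about 33.7, but machines are indivisible.
mill + grinder: floor space 8 + 2 = 10 ≤ 17, output 13 + 12 = 25.
bender + welder + grinder: floor space 12 + 3 + 2 = 17 ≤ 17, output 5 + 7 + 12 = 24.
welder + mill + grinder: floor space 3 + 8 + 2 = 13 ≤ 17, output 7 + 13 + 12 = 32.
Best is welder, mill, and grinder with total output 32.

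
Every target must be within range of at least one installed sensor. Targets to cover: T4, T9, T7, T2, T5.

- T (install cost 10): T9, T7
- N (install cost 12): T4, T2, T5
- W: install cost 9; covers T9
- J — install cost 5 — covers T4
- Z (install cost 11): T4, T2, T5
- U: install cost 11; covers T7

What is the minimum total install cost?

Choose T and Z: together they cover T4, T9, T7, T2, T5 — every target.
Total install cost: 10 + 11 = 21.
No cover costs less than 21.

21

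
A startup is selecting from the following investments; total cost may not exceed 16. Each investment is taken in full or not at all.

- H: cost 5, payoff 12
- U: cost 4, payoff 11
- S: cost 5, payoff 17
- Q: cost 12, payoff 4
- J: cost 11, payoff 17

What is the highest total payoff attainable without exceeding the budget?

40

Treat it as a binary knapsack problem.
Take H, U, and S: cost 5 + 4 + 5 = 14 ≤ 16, payoff 12 + 11 + 17 = 40.
No other feasible combination does better.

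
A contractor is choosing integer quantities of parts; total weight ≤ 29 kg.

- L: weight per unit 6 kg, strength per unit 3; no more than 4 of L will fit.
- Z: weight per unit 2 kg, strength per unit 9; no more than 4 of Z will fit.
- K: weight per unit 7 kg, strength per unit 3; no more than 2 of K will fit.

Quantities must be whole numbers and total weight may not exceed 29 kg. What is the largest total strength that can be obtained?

Take 1×L, 4×Z, and 2×K: weight 28 ≤ 29, strength 1·3 + 4·9 + 2·3 = 45.
Z has the best ratio (9/2) and is taken to its limit of 4; remaining capacity is filled optimally with the others.

45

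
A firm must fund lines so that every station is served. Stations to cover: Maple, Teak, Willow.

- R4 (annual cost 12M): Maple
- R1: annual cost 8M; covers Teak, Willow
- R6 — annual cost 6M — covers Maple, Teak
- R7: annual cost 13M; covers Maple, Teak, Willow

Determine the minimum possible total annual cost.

13

This is an integer covering problem.
R7 alone covers Maple, Teak, Willow — every station.
Total annual cost: 13.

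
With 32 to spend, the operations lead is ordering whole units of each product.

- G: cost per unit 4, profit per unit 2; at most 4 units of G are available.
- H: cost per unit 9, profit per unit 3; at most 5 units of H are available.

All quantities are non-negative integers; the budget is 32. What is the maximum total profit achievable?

12

This is a bounded integer knapsack.
G has the best ratio (2/4); taking only G gives at most 4×2 = 8 (stopped by the supply cap of 4).
Mixing does better — 3×G and 2×H: cost 30 ≤ 32, profit 3·2 + 2·3 = 12.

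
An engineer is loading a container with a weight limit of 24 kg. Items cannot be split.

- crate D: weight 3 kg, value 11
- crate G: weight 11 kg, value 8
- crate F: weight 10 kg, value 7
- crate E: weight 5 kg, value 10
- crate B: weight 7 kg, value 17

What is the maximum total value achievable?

38

Allowing fractional choices, the relaxed optimum would be about 44.5, but items are indivisible.
crate D + crate E + crate B: weight 3 + 5 + 7 = 15 ≤ 24, value 11 + 10 + 17 = 38.
crate D + crate G + crate B: weight 3 + 11 + 7 = 21 ≤ 24, value 11 + 8 + 17 = 36.
crate D + crate F + crate B: weight 3 + 10 + 7 = 20 ≤ 24, value 11 + 7 + 17 = 35.
Best is crate D, crate E, and crate B with total value 38.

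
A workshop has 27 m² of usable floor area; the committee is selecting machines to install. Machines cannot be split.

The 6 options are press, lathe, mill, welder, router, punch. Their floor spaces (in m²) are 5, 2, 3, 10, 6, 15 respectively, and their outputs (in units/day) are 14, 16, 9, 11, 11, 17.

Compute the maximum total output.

61

Treat it as a binary knapsack problem.
Take press, lathe, mill, welder, and router: floor space 5 + 2 + 3 + 10 + 6 = 26 ≤ 27, output 14 + 16 + 9 + 11 + 11 = 61.
No other feasible combination does better.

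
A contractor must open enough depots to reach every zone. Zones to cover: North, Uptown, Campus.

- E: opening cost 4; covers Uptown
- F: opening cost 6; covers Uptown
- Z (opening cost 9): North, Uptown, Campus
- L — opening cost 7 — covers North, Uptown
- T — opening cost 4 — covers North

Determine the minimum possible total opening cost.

Z alone covers North, Uptown, Campus — every zone.
Total opening cost: 9.

9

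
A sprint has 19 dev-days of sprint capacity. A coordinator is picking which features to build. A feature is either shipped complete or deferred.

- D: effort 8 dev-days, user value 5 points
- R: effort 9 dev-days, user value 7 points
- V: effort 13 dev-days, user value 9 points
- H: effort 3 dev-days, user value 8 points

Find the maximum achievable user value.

17

This is a 0-1 knapsack instance.
D + H: effort 8 + 3 = 11 ≤ 19, user value 5 + 8 = 13.
V + H: effort 13 + 3 = 16 ≤ 19, user value 9 + 8 = 17.
R + H: effort 9 + 3 = 12 ≤ 19, user value 7 + 8 = 15.
Best is V and H with total user value 17.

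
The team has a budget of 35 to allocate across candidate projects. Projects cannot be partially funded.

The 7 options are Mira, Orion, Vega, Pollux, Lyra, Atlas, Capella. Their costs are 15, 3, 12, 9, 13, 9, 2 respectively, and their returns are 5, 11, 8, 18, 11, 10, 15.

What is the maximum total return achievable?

62

Allowing fractional choices, the relaxed optimum would be about 64.2, but projects are indivisible.
Orion + Pollux + Lyra + Capella: cost 3 + 9 + 13 + 2 = 27 ≤ 35, return 11 + 18 + 11 + 15 = 55.
Orion + Vega + Pollux + Atlas + Capella: cost 3 + 12 + 9 + 9 + 2 = 35 ≤ 35, return 11 + 8 + 18 + 10 + 15 = 62.
Best is Orion, Vega, Pollux, Atlas, and Capella with total return 62.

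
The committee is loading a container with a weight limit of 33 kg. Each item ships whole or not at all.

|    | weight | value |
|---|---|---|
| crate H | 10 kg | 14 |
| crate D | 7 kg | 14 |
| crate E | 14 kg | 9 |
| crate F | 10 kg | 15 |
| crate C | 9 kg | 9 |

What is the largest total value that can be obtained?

crate H + crate F + crate C: weight 10 + 10 + 9 = 29 ≤ 33, value 14 + 15 + 9 = 38.
crate D + crate F + crate C: weight 7 + 10 + 9 = 26 ≤ 33, value 14 + 15 + 9 = 38.
crate H + crate D + crate F: weight 10 + 7 + 10 = 27 ≤ 33, value 14 + 14 + 15 = 43.
Best is crate H, crate D, and crate F with total value 43.

43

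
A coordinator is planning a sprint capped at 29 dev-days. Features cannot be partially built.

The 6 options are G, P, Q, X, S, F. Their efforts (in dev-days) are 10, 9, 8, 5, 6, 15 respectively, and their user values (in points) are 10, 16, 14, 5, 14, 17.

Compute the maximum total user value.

49

This is an integer program with binary decision variables.
Take P, Q, X, and S: effort 9 + 8 + 5 + 6 = 28 ≤ 29, user value 16 + 14 + 5 + 14 = 49.
No other feasible combination does better.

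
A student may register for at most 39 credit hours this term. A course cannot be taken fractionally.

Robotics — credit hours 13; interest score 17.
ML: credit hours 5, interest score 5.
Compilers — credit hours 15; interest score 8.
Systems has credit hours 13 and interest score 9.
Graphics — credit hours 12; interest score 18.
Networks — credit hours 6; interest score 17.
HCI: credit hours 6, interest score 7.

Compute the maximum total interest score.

This is a 0-1 knapsack instance.
Robotics + ML + Graphics + Networks: credit hours 13 + 5 + 12 + 6 = 36 ≤ 39, interest score 17 + 5 + 18 + 17 = 57.
Robotics + Graphics + Networks: credit hours 13 + 12 + 6 = 31 ≤ 39, interest score 17 + 18 + 17 = 52.
Robotics + Graphics + Networks + HCI: credit hours 13 + 12 + 6 + 6 = 37 ≤ 39, interest score 17 + 18 + 17 + 7 = 59.
Best is Robotics, Graphics, Networks, and HCI with total interest score 59.

59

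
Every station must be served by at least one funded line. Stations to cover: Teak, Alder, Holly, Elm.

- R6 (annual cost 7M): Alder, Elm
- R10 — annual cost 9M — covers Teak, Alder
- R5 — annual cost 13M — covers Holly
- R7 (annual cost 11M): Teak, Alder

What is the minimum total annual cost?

Choose R6, R10, and R5: together they cover Teak, Alder, Holly, Elm — every station.
Total annual cost: 7 + 9 + 13 = 29.
No cover costs less than 29.

29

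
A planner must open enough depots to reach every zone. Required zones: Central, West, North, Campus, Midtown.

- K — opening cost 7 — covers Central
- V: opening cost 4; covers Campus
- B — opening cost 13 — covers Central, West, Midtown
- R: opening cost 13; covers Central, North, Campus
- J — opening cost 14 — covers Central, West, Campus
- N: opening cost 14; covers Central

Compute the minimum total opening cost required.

The greedy cost-per-new-zone heuristic would pick V, B, and R for 30, but a cheaper cover exists.
Choose B and R: together they cover Central, West, North, Campus, Midtown — every zone.
Total opening cost: 13 + 13 = 26.
No cover costs less than 26.

26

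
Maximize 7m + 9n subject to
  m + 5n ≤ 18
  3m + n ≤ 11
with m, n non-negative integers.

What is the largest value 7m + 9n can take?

(m,n)=(2,3) is feasible, giving 41.
(m,n)=(3,2) is feasible, giving 39.
Maximum is 41 at (m,n)=(2,3).

41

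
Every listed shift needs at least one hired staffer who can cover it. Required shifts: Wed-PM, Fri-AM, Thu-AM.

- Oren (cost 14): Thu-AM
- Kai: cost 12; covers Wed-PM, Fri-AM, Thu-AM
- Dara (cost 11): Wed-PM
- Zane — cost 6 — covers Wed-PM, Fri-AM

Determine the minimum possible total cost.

The greedy cost-per-new-shift heuristic would pick Zane and Kai for 18, but a cheaper cover exists.
Kai alone covers Wed-PM, Fri-AM, Thu-AM — every shift.
Total cost: 12.
No cover costs less than 12.

12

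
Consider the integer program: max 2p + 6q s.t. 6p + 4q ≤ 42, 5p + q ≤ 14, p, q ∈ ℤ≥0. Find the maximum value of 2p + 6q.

60

The continuous relaxation peaks at (0, 10.5) with value 63.00; rounding to a feasible lattice point costs some objective.
(p,q)=(0,10): 6·0+4·10=40≤42, 5·0+1·10=10≤14, objective 60.
(p,q)=(1,9): 6·1+4·9=42≤42, 5·1+1·9=14≤14, objective 56.
(p,q)=(0,9): 6·0+4·9=36≤42, 5·0+1·9=9≤14, objective 54.
No feasible integer point exceeds 60.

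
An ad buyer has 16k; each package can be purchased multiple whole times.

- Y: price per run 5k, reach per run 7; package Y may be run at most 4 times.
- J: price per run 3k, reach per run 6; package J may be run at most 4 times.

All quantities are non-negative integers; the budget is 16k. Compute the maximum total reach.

J has the best ratio (6/3); taking only J gives at most 4×6 = 24 (stopped by the supply cap of 4).
Mixing does better — 2×Y and 2×J: price 16 ≤ 16, reach 2·7 + 2·6 = 26.

26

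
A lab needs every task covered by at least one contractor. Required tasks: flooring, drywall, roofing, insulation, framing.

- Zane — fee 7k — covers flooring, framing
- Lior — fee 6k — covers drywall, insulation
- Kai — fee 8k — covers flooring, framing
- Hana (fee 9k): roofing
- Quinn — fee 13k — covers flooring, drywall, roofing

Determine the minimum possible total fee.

This is an integer covering problem.
Choose Zane, Lior, and Hana: together they cover flooring, drywall, roofing, insulation, framing — every task.
Total fee: 7 + 6 + 9 = 22.
No cover costs less than 22.

22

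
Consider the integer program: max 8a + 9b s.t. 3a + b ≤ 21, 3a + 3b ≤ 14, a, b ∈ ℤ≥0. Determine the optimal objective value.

Relaxing integrality, the LP optimum is 42.00 at (a,b) = (0, 4.67), which is not an integer point.
(a,b)=(0,4): 3·0+1·4=4≤21, 3·0+3·4=12≤14, objective 36.
(a,b)=(1,3): 3·1+1·3=6≤21, 3·1+3·3=12≤14, objective 35.
(a,b)=(0,3): 3·0+1·3=3≤21, 3·0+3·3=9≤14, objective 27.
The best lattice point is (0,4), giving 36.

36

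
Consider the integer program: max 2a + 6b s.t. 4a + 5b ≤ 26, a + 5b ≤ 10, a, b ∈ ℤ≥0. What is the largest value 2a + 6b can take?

16

(a,b)=(5,1) is feasible, giving 16.
(a,b)=(4,1) is feasible, giving 14.
(a,b)=(6,0) is feasible, giving 12.
No feasible integer point exceeds 16.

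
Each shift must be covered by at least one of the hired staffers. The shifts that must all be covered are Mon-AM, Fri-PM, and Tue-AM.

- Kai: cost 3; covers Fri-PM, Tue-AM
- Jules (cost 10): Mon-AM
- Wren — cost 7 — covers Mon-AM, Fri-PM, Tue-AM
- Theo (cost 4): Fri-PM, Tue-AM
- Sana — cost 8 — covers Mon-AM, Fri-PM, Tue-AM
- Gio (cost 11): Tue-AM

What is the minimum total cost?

7

The greedy cost-per-new-shift heuristic would pick Kai and Wren for 10, but a cheaper cover exists.
Wren alone covers Mon-AM, Fri-PM, Tue-AM — every shift.
Total cost: 7.
No cover costs less than 7.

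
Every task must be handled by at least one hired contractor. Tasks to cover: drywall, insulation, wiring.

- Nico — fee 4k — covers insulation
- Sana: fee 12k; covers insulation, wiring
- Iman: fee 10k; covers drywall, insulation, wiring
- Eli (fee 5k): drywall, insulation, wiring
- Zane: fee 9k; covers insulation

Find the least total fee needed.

5

This is an integer covering problem.
Eli alone covers drywall, insulation, wiring — every task.
Total fee: 5.
No cover costs less than 5.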